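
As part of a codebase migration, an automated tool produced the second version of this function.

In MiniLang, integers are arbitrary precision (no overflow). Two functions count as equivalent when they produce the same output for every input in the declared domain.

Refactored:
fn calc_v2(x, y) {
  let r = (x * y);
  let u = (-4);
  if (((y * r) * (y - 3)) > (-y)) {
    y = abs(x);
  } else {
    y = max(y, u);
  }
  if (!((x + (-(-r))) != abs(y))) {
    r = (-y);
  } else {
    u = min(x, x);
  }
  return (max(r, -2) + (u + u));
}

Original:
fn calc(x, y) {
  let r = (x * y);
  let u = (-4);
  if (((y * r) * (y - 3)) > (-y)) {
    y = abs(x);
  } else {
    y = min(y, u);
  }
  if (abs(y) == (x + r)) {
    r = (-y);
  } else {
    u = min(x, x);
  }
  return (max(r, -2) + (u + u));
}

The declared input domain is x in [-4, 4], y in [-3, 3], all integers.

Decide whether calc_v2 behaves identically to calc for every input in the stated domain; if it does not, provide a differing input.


x=0, y=0 yields 0 from calc but -8 from calc_v2.
verdict: not equivalent; witness: x=0, y=0


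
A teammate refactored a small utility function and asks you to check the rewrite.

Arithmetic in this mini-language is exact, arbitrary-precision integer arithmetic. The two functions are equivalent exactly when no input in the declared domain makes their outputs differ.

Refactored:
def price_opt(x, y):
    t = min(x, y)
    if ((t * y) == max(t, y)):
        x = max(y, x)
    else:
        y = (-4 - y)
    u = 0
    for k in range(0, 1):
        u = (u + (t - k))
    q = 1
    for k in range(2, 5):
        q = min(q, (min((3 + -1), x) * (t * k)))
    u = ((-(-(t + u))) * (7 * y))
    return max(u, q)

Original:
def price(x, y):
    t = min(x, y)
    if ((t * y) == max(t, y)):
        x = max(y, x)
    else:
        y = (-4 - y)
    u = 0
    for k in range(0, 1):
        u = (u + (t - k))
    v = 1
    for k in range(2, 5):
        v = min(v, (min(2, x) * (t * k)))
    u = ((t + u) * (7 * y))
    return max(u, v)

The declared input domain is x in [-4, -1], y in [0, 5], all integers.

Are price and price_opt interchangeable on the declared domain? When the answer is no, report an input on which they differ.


Although local variable names differ, plus constant usage differs, plus arithmetic usage differs, 24/24 inputs agree.
verdict: equivalent


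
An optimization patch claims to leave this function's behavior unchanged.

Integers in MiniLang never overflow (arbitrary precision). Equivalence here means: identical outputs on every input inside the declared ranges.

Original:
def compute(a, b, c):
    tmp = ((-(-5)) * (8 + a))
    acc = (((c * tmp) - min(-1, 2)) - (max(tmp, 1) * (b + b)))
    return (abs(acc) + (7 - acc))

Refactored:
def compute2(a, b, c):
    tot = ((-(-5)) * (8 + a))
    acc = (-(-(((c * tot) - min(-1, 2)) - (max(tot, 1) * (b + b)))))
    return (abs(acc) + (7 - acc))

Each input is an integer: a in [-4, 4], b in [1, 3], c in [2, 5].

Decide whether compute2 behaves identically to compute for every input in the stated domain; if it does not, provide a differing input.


Although local variable names differ, 108/108 inputs agree.
verdict: equivalent


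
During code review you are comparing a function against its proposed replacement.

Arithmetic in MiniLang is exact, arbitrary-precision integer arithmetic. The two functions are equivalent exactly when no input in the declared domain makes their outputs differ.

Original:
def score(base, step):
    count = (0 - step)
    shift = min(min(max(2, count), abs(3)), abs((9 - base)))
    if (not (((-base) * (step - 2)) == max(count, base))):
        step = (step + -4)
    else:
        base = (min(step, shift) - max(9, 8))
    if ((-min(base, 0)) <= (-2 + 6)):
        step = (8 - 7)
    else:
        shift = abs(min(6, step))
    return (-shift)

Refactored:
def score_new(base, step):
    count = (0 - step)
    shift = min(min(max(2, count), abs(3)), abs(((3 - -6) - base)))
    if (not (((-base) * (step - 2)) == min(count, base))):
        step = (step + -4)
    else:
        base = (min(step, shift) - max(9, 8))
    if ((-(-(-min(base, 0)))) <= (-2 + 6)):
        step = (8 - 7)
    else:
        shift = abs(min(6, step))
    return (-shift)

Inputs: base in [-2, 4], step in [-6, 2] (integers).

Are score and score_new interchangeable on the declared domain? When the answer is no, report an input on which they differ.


Run the pair on base=-2, step=1.
score: count becomes -1; next shift becomes 2; next (not (((-base) * (step - 2)) == max(count, base))) evaluates to true; next step becomes -3; next ((-min(base, 0)) <= (-2 + 6)) evaluates to true; next step becomes 1; next final value -2
score_new: count becomes -1; next shift becomes 2; next (not (((-base) * (step - 2)) == min(count, base))) evaluates to false; next base becomes -8; next ((-(-(-min(base, 0)))) <= (-2 + 6)) evaluates to false; next shift becomes 1; next final value -1
-2 and -1 differ, so these are not the same function on this domain.
verdict: not equivalent; witness: base=-2, step=1


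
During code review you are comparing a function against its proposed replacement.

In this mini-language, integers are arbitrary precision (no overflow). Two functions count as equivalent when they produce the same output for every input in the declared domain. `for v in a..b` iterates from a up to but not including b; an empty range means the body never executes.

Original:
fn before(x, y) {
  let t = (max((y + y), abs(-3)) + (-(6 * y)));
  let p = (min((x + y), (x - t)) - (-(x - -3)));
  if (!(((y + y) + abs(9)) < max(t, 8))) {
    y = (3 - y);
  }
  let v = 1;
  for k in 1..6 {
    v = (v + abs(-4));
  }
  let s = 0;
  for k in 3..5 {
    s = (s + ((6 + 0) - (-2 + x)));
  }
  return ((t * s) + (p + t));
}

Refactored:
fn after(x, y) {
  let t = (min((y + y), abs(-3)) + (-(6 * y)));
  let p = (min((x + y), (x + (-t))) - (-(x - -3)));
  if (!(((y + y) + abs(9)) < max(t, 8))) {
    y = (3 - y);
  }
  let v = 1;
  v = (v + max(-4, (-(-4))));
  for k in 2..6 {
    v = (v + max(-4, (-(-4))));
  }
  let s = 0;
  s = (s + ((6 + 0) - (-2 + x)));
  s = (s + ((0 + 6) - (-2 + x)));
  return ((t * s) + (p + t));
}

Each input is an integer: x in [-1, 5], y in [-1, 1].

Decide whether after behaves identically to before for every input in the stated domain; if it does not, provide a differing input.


Run the pair on x=-1, y=-1.
before: t = 9; p = -8; (!(((y + y) + abs(9)) < max(t, 8))) -> false; v = 1; [k=1]; v = 5; [k=2]; v = 9; [k=3]; v = 13; [k=4]; v = 17; [k=5]; v = 21; s = 0; [k=3]; s = 9; [k=4]; s = 18; return 163
after: t = 4; p = -3; (!(((y + y) + abs(9)) < max(t, 8))) -> false; v = 1; v = 5; [k=2]; v = 9; [k=3]; v = 13; [k=4]; v = 17; [k=5]; v = 21; s = 0; s = 9; s = 18; return 73
163 against 73: the behavior changed.
verdict: not equivalent; witness: x=-1, y=-1


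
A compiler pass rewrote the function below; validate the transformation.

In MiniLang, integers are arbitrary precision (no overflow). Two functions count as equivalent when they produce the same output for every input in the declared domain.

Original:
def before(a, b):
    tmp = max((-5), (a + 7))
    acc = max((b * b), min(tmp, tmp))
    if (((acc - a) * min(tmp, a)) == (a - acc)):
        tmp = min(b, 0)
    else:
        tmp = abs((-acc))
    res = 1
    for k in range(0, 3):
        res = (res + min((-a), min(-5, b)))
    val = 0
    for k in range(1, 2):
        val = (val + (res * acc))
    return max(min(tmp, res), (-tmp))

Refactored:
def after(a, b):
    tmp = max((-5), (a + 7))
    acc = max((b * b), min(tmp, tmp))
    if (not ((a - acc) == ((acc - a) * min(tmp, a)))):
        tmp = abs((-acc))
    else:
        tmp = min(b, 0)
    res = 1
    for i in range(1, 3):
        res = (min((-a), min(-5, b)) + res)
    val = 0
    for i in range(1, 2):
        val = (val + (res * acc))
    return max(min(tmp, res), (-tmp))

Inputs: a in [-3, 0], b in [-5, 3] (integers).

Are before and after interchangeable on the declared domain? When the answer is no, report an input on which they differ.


a=-3, b=-5 yields -14 from before but -9 from after.
verdict: not equivalent; witness: a=-3, b=-5


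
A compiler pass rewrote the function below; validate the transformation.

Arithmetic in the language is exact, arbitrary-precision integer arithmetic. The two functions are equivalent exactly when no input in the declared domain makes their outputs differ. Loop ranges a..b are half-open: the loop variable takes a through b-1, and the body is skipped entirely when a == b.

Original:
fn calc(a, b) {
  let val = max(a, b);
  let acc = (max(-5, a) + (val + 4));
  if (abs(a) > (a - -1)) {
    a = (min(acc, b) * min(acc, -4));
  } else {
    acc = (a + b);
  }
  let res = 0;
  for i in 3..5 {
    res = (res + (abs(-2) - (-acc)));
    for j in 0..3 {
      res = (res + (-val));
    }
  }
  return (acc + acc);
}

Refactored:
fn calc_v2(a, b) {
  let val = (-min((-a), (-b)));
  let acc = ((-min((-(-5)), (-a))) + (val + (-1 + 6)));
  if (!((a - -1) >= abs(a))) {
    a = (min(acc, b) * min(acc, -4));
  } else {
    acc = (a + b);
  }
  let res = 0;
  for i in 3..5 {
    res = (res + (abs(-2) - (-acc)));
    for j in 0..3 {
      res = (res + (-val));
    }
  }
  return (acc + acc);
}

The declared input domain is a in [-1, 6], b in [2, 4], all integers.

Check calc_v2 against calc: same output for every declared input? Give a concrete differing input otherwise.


The rewrite breaks on a=-1, b=2, where the results are 10 and 12.
calc: val = 2; acc = 5; (abs(a) > (a - -1)) -> true; a = -8; res = 0; [i=3]; res = 7; [j=0]; res = 5; [j=1]; res = 3; [j=2]; res = 1; [i=4]; res = 8; [j=0]; res = 6; [j=1]; res = 4; [j=2]; res = 2; return 10
calc_v2: val = 2; acc = 6; (!((a - -1) >= abs(a))) -> true; a = -8; res = 0; [i=3]; res = 8; [j=0]; res = 6; [j=1]; res = 4; [j=2]; res = 2; [i=4]; res = 10; [j=0]; res = 8; [j=1]; res = 6; [j=2]; res = 4; return 12
verdict: not equivalent; witness: a=-1, b=2


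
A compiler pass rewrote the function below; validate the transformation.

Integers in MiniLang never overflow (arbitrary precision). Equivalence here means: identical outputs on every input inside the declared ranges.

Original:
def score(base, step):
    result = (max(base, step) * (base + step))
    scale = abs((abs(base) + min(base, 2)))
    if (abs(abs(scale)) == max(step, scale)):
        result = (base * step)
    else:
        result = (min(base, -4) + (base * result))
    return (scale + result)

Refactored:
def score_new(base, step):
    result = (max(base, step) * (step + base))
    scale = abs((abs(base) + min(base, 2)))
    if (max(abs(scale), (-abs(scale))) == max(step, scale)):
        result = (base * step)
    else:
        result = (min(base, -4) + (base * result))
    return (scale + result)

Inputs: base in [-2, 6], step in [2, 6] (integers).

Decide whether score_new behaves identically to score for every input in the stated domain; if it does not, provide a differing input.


The two are interchangeable: min/max/abs usage differs, and every declared input agrees.
Spot check at base=6, step=2 — score: result=48, then scale=8, then (abs(abs(scale)) == max(step, scale)) is true, then result=12, then returns 20. score_new: result=48, then scale=8, then (max(abs(scale), (-abs(scale))) == max(step, scale)) is true, then result=12, then returns 20. Both give 20.
Checked all 45 inputs in the declared domain: the outputs agree on every one.
verdict: equivalent


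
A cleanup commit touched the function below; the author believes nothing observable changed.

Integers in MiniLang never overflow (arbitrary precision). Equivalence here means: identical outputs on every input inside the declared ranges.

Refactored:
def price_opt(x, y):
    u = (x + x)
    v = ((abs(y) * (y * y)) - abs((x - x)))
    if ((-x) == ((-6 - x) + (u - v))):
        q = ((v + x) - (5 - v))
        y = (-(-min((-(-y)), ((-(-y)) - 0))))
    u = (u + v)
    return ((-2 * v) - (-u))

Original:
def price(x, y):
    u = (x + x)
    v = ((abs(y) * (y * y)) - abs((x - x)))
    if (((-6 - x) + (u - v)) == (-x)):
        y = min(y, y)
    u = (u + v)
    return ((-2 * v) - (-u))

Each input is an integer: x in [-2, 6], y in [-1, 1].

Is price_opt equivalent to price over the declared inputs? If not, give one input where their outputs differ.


Equivalent — the differences include statement counts differ, plus constant usage differs, plus arithmetic usage differs, plus local variable names differ, yet no declared input distinguishes the two.
As a probe, take x=2, y=1: price runs u becomes 4; next v becomes 1; next (((-6 - x) + (u - v)) == (-x)) evaluates to false; next u becomes 5; next final value 3; price_opt runs u becomes 4; next v becomes 1; next ((-x) == ((-6 - x) + (u - v))) evaluates to false; next u becomes 5; next final value 3; both end at 3.
Sweeping the whole domain (27 inputs) finds no disagreement.
verdict: equivalent


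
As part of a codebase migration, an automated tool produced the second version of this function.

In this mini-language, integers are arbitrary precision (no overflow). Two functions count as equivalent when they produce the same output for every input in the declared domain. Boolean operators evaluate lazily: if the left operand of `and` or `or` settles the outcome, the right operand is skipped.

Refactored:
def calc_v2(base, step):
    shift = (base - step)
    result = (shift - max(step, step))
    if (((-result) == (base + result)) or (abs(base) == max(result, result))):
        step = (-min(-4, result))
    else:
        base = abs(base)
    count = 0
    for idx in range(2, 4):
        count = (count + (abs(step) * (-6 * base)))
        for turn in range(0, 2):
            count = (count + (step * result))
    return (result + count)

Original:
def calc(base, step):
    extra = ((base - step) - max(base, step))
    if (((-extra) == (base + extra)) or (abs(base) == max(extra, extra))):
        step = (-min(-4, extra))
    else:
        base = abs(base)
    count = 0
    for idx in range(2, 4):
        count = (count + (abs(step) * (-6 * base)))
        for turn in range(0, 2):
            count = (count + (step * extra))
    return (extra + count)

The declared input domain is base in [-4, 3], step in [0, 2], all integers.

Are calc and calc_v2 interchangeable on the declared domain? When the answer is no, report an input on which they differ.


Run the pair on base=1, step=0.
calc: extra becomes 0; next (((-extra) == (base + extra)) or (abs(base) == max(extra, extra))) evaluates to false; next base becomes 1; next count becomes 0; next at idx=2:; next count becomes 0; next at turn=0:; next count becomes 0; next at turn=1:; next count becomes 0; next at idx=3:; next count becomes 0; next at turn=0:; next count becomes 0; next at turn=1:; next count becomes 0; next final value 0
calc_v2: shift becomes 1; next result becomes 1; next (((-result) == (base + result)) or (abs(base) == max(result, result))) evaluates to true; next step becomes 4; next count becomes 0; next at idx=2:; next count becomes -24; next at turn=0:; next count becomes -20; next at turn=1:; next count becomes -16; next at idx=3:; next count becomes -40; next at turn=0:; next count becomes -36; next at turn=1:; next count becomes -32; next final value -31
0 against -31: the behavior changed.
verdict: not equivalent; witness: base=1, step=0


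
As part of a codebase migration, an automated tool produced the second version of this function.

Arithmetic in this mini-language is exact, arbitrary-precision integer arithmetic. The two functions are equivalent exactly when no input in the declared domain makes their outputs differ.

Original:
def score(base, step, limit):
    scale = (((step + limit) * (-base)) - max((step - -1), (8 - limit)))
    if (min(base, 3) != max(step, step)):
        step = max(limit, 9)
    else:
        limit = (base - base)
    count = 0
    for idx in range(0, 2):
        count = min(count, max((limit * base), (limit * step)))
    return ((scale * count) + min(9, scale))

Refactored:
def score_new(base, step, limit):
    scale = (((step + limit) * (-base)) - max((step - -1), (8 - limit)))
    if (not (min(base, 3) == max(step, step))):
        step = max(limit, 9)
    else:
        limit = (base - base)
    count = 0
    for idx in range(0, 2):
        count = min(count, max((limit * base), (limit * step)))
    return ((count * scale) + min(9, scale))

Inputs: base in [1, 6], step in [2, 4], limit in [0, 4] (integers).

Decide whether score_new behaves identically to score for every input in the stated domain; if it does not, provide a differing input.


Side by side, the visible changes include: boolean connective usage differs; and comparison usage differs.
As a probe, take base=2, step=4, limit=4: score runs scale=-21, then (min(base, 3) != max(step, step)) is true, then step=9, then count=0, then (idx=0), then count=0, then (idx=1), then count=0, then returns -21; score_new runs scale=-21, then (not (min(base, 3) == max(step, step))) is true, then step=9, then count=0, then (idx=0), then count=0, then (idx=1), then count=0, then returns -21; both end at -21.
Sweeping the whole domain (90 inputs) finds no disagreement.
verdict: equivalent


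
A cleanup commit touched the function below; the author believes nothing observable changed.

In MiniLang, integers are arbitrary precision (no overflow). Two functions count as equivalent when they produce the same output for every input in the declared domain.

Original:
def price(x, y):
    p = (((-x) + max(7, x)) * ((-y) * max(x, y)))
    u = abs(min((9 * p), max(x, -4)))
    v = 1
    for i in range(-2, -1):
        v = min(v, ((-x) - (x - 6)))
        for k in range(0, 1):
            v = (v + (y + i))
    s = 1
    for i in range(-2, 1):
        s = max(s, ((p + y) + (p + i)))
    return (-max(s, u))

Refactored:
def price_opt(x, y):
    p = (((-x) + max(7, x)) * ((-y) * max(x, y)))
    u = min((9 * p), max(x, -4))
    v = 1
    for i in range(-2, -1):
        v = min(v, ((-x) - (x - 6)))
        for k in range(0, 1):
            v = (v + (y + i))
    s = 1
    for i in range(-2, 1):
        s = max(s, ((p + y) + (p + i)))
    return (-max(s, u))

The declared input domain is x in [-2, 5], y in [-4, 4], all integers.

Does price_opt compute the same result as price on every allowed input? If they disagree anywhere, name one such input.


Take x=-2, y=-4.
price: p becomes -72; next u becomes 648; next v becomes 1; next at i=-2:; next v becomes 1; next at k=0:; next v becomes -5; next s becomes 1; next at i=-2:; next s becomes 1; next at i=-1:; next s becomes 1; next at i=0:; next s becomes 1; next final value -648
price_opt: p becomes -72; next u becomes -648; next v becomes 1; next at i=-2:; next v becomes 1; next at k=0:; next v becomes -5; next s becomes 1; next at i=-2:; next s becomes 1; next at i=-1:; next s becomes 1; next at i=0:; next s becomes 1; next final value -1
-648 vs -1 — the two versions disagree here.
verdict: not equivalent; witness: x=-2, y=-4


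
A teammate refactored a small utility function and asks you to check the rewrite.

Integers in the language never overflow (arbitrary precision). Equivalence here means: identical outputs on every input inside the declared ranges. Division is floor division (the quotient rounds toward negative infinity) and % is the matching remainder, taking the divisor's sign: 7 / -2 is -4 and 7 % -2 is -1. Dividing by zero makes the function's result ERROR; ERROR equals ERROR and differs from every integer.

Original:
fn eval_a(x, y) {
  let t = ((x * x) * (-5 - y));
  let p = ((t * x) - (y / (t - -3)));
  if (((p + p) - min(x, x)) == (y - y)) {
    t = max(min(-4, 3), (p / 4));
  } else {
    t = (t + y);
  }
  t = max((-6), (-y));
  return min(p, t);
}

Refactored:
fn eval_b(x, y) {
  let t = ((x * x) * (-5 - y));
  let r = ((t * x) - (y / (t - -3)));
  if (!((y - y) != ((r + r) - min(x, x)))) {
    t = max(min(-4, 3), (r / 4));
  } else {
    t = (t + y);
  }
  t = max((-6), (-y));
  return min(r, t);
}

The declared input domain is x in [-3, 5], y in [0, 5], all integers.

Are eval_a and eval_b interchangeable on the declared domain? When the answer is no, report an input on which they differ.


Equivalent — the differences include comparison usage differs; and boolean connective usage differs; and local variable names differ, yet no declared input distinguishes the two.
Spot check at x=0, y=4 — eval_a: t=0, then p=-1, then (((p + p) - min(x, x)) == (y - y)) is false, then t=4, then t=-4, then returns -4. eval_b: t=0, then r=-1, then (!((y - y) != ((r + r) - min(x, x)))) is false, then t=4, then t=-4, then returns -4. Both give -4.
Across all 54 domain points the two functions coincide.
verdict: equivalent


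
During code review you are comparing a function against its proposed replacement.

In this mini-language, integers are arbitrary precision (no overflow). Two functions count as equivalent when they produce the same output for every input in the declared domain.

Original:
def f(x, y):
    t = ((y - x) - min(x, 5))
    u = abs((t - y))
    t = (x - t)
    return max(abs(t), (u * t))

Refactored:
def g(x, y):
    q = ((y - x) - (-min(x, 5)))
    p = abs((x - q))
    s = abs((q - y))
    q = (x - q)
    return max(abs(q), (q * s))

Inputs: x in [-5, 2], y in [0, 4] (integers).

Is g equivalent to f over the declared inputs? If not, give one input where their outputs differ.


The rewrite breaks on x=-5, y=0, where the results are 15 and 5.
f: t becomes 10; next u becomes 10; next t becomes -15; next final value 15
g: q becomes 0; next p becomes 5; next s becomes 0; next q becomes -5; next final value 5
verdict: not equivalent; witness: x=-5, y=0


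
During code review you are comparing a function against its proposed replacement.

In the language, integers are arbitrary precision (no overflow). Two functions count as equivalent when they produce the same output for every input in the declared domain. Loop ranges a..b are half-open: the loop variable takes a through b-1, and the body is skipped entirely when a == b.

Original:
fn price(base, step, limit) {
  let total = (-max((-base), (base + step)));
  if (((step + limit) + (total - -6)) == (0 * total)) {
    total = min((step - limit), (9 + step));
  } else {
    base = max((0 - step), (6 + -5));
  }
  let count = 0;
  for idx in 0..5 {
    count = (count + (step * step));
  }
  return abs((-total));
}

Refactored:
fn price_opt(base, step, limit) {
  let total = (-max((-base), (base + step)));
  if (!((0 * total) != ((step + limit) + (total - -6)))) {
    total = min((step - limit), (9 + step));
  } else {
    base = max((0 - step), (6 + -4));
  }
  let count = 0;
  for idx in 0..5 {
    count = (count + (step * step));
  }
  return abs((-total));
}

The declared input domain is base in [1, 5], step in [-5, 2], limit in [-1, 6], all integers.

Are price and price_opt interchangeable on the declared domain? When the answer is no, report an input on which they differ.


Equivalent. The suspicious edit (`-5` became `-4`) never changes the result for any input inside the declared domain.
Across all 320 domain points the two functions coincide.
Tracing base=3, step=-3, limit=5: price: total = 0; (((step + limit) + (total - -6)) == (0 * total)) -> false; base = 3; count = 0; [idx=0]; count = 9; [idx=1]; count = 18; [idx=2]; count = 27; [idx=3]; count = 36; [idx=4]; count = 45; return 0 | price_opt: total = 0; (!((0 * total) != ((step + limit) + (total - -6)))) -> false; base = 3; count = 0; [idx=0]; count = 9; [idx=1]; count = 18; [idx=2]; count = 27; [idx=3]; count = 36; [idx=4]; count = 45; return 0 — matching result 0.
verdict: equivalent


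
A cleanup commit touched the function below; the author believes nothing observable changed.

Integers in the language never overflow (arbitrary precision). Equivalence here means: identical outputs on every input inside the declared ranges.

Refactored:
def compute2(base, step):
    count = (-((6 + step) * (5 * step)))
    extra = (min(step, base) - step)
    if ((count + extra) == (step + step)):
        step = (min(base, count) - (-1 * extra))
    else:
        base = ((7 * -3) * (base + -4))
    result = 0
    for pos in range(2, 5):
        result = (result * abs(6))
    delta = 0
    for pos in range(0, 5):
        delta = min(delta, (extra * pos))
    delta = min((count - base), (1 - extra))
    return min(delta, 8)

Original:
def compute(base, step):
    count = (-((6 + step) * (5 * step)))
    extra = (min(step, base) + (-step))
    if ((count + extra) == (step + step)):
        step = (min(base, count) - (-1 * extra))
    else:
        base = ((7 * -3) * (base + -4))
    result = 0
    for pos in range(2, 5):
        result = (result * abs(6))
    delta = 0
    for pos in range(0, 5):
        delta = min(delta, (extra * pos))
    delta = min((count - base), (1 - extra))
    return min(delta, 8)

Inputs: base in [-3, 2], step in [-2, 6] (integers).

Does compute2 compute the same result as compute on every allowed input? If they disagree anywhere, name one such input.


Comparing the listings, the differences include: arithmetic usage differs.
One worked example (base=1, step=6) — compute: count = -360; extra = -5; ((count + extra) == (step + step)) -> false; base = 63; result = 0; [pos=2]; result = 0; [pos=3]; result = 0; [pos=4]; result = 0; delta = 0; [pos=0]; delta = 0; [pos=1]; delta = -5; [pos=2]; delta = -10; [pos=3]; delta = -15; [pos=4]; delta = -20; delta = -423; return -423; compute2: count = -360; extra = -5; ((count + extra) == (step + step)) -> false; base = 63; result = 0; [pos=2]; result = 0; [pos=3]; result = 0; [pos=4]; result = 0; delta = 0; [pos=0]; delta = 0; [pos=1]; delta = -5; [pos=2]; delta = -10; [pos=3]; delta = -15; [pos=4]; delta = -20; delta = -423; return -423; agreement on -423.
Every one of the 54 inputs gives matching results.
verdict: equivalent


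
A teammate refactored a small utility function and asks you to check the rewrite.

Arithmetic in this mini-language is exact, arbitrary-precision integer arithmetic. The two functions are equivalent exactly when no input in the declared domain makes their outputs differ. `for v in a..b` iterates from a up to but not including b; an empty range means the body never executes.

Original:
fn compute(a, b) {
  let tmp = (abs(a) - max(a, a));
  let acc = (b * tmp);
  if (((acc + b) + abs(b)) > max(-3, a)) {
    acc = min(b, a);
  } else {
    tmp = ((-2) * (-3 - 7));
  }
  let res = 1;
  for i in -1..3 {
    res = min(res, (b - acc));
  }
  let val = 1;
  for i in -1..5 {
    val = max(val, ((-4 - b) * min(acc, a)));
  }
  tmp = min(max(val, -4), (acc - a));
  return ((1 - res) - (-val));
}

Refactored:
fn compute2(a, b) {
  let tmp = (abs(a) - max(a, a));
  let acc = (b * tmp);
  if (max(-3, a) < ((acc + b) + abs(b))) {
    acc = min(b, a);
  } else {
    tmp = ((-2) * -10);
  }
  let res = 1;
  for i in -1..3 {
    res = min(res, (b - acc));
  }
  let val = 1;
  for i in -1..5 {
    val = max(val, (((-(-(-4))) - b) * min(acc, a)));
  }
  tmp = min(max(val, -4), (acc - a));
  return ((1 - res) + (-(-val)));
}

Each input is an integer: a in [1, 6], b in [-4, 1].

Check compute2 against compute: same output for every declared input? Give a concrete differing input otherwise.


The two are interchangeable: arithmetic usage differs; comparison usage differs; constant usage differs, and every declared input agrees.
As a probe, take a=5, b=1: compute runs tmp := 0 | acc := 0 | (((acc + b) + abs(b)) > max(-3, a)): false | tmp := 20 | res := 1 | iter i=-1: | res := 1 | iter i=0: | res := 1 | iter i=1: | res := 1 | iter i=2: | res := 1 | val := 1 | iter i=-1: | val := 1 | iter i=0: | val := 1 | iter i=1: | val := 1 | iter i=2: | val := 1 | iter i=3: | val := 1 | iter i=4: | val := 1 | tmp := -5 | result 1; compute2 runs tmp := 0 | acc := 0 | (max(-3, a) < ((acc + b) + abs(b))): false | tmp := 20 | res := 1 | iter i=-1: | res := 1 | iter i=0: | res := 1 | iter i=1: | res := 1 | iter i=2: | res := 1 | val := 1 | iter i=-1: | val := 1 | iter i=0: | val := 1 | iter i=1: | val := 1 | iter i=2: | val := 1 | iter i=3: | val := 1 | iter i=4: | val := 1 | tmp := -5 | result 1; both end at 1.
An exhaustive pass over the 36 declared inputs shows identical outputs.
verdict: equivalent


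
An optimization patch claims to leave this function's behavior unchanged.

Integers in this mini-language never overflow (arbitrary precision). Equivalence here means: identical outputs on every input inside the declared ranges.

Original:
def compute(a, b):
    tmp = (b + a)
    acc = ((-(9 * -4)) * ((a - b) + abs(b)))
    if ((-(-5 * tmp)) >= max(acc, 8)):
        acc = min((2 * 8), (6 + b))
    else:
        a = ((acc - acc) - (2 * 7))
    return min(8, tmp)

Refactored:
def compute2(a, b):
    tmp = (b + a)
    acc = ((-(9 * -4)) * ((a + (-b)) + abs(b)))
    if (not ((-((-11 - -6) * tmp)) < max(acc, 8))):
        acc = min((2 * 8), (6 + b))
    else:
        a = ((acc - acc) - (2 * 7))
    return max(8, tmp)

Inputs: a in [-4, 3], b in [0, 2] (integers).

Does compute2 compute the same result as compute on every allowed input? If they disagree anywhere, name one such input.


These are not equivalent — on a=-4, b=0 the outputs split (-4 vs 8).
compute: tmp = -4; acc = -144; ((-(-5 * tmp)) >= max(acc, 8)) -> false; a = -14; return -4
compute2: tmp = -4; acc = -144; (not ((-((-11 - -6) * tmp)) < max(acc, 8))) -> false; a = -14; return 8
verdict: not equivalent; witness: a=-4, b=0


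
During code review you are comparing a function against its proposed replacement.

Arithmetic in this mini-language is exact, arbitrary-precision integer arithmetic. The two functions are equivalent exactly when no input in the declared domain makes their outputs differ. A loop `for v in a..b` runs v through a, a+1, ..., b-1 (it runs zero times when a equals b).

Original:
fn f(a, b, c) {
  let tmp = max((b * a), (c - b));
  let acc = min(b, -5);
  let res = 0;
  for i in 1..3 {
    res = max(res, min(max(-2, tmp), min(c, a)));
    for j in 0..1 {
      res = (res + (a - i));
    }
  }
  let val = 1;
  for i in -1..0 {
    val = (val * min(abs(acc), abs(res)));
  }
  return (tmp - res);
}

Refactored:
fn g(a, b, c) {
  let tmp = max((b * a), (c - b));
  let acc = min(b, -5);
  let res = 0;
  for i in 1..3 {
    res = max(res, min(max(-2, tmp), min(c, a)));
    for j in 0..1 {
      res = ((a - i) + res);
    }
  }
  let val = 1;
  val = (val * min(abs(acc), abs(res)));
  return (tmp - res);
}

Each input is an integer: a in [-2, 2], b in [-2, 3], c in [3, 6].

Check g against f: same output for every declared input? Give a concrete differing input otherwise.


Changes here: loop structure differs; statement counts differ; the full 120-point sweep finds no disagreement.
verdict: equivalent


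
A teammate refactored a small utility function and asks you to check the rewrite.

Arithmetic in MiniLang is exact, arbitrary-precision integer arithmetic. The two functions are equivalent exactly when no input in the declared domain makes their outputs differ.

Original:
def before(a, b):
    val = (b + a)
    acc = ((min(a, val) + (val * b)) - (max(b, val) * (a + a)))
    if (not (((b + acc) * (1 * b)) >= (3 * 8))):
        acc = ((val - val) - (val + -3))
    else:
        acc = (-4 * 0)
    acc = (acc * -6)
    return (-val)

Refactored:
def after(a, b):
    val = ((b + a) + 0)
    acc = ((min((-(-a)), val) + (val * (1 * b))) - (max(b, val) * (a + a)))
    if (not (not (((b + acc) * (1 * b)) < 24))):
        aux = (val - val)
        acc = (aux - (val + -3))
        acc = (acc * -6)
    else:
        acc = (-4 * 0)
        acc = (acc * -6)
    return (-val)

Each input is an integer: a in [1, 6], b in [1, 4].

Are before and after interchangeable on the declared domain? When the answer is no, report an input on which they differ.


Reading the diff, among the changes: local variable names differ, arithmetic usage differs, boolean connective usage differs, comparison usage differs, constant usage differs, statement counts differ.
Spot check at a=3, b=1 — before: val := 4 | acc := -17 | (not (((b + acc) * (1 * b)) >= (3 * 8))): true | acc := -1 | acc := 6 | result -4. after: val := 4 | acc := -17 | (not (not (((b + acc) * (1 * b)) < 24))): true | aux := 0 | acc := -1 | acc := 6 | result -4. Both give -4.
Sweeping the whole domain (24 inputs) finds no disagreement.
verdict: equivalent


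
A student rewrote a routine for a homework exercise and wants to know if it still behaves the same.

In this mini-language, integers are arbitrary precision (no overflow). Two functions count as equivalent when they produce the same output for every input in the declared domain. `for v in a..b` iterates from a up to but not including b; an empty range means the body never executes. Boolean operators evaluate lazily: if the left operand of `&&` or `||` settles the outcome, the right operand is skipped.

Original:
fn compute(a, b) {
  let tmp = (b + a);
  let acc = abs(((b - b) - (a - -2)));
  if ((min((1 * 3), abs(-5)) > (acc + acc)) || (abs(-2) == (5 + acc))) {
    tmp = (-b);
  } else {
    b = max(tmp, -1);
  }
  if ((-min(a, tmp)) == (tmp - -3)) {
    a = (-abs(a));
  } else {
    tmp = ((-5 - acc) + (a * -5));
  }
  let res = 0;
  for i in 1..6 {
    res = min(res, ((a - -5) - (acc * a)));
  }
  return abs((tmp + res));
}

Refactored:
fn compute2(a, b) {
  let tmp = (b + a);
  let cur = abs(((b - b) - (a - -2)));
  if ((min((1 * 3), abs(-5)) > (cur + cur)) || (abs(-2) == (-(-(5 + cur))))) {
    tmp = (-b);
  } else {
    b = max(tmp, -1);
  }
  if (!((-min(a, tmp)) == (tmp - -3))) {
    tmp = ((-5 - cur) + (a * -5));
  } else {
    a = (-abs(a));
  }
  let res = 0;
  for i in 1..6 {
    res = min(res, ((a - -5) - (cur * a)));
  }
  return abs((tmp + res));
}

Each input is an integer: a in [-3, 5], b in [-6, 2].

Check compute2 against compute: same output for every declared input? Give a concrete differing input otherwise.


Comparing the listings, the differences include: boolean connective usage differs, plus local variable names differ.
As a probe, take a=3, b=-6: compute runs tmp = -3; acc = 5; ((min((1 * 3), abs(-5)) > (acc + acc)) || (abs(-2) == (5 + acc))) -> false; b = -1; ((-min(a, tmp)) == (tmp - -3)) -> false; tmp = -25; res = 0; [i=1]; res = -7; [i=2]; res = -7; [i=3]; res = -7; [i=4]; res = -7; [i=5]; res = -7; return 32; compute2 runs tmp = -3; cur = 5; ((min((1 * 3), abs(-5)) > (cur + cur)) || (abs(-2) == (-(-(5 + cur))))) -> false; b = -1; (!((-min(a, tmp)) == (tmp - -3))) -> true; tmp = -25; res = 0; [i=1]; res = -7; [i=2]; res = -7; [i=3]; res = -7; [i=4]; res = -7; [i=5]; res = -7; return 32; both end at 32.
Every one of the 81 inputs gives matching results.
verdict: equivalent


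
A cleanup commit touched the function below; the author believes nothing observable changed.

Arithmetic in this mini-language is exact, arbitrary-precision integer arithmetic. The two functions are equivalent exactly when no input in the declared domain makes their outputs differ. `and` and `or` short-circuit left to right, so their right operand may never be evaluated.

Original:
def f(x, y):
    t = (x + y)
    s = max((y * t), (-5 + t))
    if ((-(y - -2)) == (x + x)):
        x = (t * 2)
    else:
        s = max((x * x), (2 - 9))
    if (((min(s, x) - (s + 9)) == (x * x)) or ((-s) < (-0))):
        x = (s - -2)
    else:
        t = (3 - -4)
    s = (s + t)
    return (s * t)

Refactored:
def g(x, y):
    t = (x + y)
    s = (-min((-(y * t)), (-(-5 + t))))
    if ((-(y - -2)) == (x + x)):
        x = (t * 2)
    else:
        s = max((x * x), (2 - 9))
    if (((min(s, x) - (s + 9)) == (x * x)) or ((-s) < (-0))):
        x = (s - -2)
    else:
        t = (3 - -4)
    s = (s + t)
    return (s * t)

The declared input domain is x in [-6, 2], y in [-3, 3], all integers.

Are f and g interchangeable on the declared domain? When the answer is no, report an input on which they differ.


Although min/max/abs usage differs, 63/63 inputs agree.
verdict: equivalent


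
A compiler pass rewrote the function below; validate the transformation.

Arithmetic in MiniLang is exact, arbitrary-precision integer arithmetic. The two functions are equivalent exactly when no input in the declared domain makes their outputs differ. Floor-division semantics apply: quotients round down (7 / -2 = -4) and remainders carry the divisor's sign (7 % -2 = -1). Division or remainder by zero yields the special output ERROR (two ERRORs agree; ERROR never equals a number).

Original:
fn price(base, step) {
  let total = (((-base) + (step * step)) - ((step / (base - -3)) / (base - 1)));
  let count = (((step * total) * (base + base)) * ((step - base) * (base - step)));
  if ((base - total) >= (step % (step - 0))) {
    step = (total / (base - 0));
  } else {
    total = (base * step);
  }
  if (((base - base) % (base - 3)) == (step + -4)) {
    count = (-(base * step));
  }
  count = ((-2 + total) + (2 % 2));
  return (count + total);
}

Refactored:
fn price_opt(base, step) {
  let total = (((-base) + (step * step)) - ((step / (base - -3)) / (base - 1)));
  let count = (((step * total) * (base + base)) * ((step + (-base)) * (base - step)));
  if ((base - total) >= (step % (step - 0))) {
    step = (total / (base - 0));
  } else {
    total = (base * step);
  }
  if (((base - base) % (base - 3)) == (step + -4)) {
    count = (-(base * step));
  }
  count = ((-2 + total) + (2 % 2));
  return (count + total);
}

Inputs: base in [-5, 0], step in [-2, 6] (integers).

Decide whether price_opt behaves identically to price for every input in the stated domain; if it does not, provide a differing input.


Changes here: arithmetic usage differs; the full 54-point sweep finds no disagreement.
verdict: equivalent


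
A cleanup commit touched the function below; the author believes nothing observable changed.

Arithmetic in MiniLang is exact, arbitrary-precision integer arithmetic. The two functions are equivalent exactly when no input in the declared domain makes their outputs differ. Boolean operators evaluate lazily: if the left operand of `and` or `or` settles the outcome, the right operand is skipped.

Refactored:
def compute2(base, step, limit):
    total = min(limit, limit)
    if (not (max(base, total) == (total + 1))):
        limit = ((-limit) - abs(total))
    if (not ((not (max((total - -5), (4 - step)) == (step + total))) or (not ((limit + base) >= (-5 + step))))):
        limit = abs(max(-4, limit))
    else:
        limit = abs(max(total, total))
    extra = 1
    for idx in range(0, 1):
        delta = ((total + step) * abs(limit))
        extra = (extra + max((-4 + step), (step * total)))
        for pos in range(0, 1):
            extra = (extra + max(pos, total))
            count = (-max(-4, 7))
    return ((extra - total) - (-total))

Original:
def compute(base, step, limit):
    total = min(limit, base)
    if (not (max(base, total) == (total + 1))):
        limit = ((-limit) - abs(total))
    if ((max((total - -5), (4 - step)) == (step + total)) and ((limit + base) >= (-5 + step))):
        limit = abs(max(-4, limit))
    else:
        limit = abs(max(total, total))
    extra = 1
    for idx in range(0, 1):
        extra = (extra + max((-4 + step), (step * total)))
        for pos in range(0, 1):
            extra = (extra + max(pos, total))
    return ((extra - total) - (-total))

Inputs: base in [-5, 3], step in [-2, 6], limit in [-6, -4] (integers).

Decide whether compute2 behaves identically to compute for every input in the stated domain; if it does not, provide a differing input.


Try base=-5, step=-2, limit=-4.
compute: total = -5; (not (max(base, total) == (total + 1))) -> true; limit = -1; ((max((total - -5), (4 - step)) == (step + total)) and ((limit + base) >= (-5 + step))) -> false; limit = 5; extra = 1; [idx=0]; extra = 11; [pos=0]; extra = 11; return 11
compute2: total = -4; (not (max(base, total) == (total + 1))) -> true; limit = 0; (not ((not (max((total - -5), (4 - step)) == (step + total))) or (not ((limit + base) >= (-5 + step))))) -> false; limit = 4; extra = 1; [idx=0]; delta = -24; extra = 9; [pos=0]; extra = 9; count = -7; return 9
11 and 9 differ, so these are not the same function on this domain.
verdict: not equivalent; witness: base=-5, step=-2, limit=-4


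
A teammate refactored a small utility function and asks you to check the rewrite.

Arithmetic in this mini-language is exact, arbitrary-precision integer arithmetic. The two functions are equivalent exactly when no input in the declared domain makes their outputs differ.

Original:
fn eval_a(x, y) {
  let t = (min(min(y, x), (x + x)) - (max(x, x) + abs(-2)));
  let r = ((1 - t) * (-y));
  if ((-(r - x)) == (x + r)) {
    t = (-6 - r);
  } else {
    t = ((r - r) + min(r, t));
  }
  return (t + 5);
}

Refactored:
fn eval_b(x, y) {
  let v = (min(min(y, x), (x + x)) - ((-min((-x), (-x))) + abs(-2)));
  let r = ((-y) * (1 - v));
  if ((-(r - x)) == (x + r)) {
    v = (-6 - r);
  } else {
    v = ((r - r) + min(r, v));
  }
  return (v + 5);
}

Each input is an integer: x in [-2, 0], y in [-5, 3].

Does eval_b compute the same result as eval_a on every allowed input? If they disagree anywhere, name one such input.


The two versions differ — the changes include local variable names differ, min/max/abs usage differs.
One worked example (x=-1, y=-3) — eval_a: t becomes -4; next r becomes 15; next ((-(r - x)) == (x + r)) evaluates to false; next t becomes -4; next final value 1; eval_b: v becomes -4; next r becomes 15; next ((-(r - x)) == (x + r)) evaluates to false; next v becomes -4; next final value 1; agreement on 1.
Checked all 27 inputs in the declared domain: the outputs agree on every one.
verdict: equivalent
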